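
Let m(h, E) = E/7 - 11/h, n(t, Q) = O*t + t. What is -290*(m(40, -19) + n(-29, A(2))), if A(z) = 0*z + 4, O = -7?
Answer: -1388607/28 ≈ -49593.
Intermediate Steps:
A(z) = 4 (A(z) = 0 + 4 = 4)
n(t, Q) = -6*t (n(t, Q) = -7*t + t = -6*t)
m(h, E) = -11/h + E/7 (m(h, E) = E*(1/7) - 11/h = E/7 - 11/h = -11/h + E/7)
-290*(m(40, -19) + n(-29, A(2))) = -290*((-11/40 + (1/7)*(-19)) - 6*(-29)) = -290*((-11*1/40 - 19/7) + 174) = -290*((-11/40 - 19/7) + 174) = -290*(-837/280 + 174) = -290*47883/280 = -1388607/28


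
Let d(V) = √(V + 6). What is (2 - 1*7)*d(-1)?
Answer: -5*√5 ≈ -11.180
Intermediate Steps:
d(V) = √(6 + V)
(2 - 1*7)*d(-1) = (2 - 1*7)*√(6 - 1) = (2 - 7)*√5 = -5*√5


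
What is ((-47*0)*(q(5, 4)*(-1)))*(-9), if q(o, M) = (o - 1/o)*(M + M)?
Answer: 0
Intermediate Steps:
q(o, M) = 2*M*(o - 1/o) (q(o, M) = (o - 1/o)*(2*M) = 2*M*(o - 1/o))
((-47*0)*(q(5, 4)*(-1)))*(-9) = ((-47*0)*((2*4*(-1 + 5²)/5)*(-1)))*(-9) = (0*((2*4*(⅕)*(-1 + 25))*(-1)))*(-9) = (0*((2*4*(⅕)*24)*(-1)))*(-9) = (0*((192/5)*(-1)))*(-9) = (0*(-192/5))*(-9) = 0*(-9) = 0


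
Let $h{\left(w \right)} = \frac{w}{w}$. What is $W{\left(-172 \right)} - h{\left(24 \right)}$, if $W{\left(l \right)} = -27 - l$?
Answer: $144$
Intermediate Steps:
$h{\left(w \right)} = 1$
$W{\left(-172 \right)} - h{\left(24 \right)} = \left(-27 - -172\right) - 1 = \left(-27 + 172\right) - 1 = 145 - 1 = 144$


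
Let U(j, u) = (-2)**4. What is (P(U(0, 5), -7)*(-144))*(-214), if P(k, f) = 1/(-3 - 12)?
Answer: -10272/5 ≈ -2054.4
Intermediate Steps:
U(j, u) = 16
P(k, f) = -1/15 (P(k, f) = 1/(-15) = -1/15)
(P(U(0, 5), -7)*(-144))*(-214) = -1/15*(-144)*(-214) = (48/5)*(-214) = -10272/5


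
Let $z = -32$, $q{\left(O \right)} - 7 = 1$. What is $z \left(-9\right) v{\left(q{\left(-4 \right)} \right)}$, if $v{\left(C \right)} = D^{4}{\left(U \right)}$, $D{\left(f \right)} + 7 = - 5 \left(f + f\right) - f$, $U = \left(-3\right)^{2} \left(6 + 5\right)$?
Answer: $415560925052928$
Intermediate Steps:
$q{\left(O \right)} = 8$ ($q{\left(O \right)} = 7 + 1 = 8$)
$U = 99$ ($U = 9 \cdot 11 = 99$)
$D{\left(f \right)} = -7 - 11 f$ ($D{\left(f \right)} = -7 - \left(f + 5 \left(f + f\right)\right) = -7 - \left(f + 5 \cdot 2 f\right) = -7 - 11 f$)
$v{\left(C \right)} = 1442919878656$ ($v{\left(C \right)} = \left(-7 - 1089\right)^{4} = \left(-1096\right)^{4} = 1442919878656$)
$z \left(-9\right) v{\left(q{\left(-4 \right)} \right)} = \left(-32\right) \left(-9\right) 1442919878656 = 288 \cdot 1442919878656 = 415560925052928$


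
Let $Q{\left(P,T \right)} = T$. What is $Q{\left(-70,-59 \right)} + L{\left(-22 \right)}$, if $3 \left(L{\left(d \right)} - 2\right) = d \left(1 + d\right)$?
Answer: $97$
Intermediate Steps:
$L{\left(d \right)} = 2 + \frac{d \left(1 + d\right)}{3}$
$Q{\left(-70,-59 \right)} + L{\left(-22 \right)} = -59 + \left(2 + \frac{1}{3} \left(-22\right) + \frac{\left(-22\right)^{2}}{3}\right) = -59 + \left(2 - \frac{22}{3} + \frac{1}{3} \cdot 484\right) = -59 + \left(2 - \frac{22}{3} + \frac{484}{3}\right) = -59 + 156 = 97$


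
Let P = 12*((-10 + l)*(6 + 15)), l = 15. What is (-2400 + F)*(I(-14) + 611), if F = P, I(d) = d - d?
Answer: -696540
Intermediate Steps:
I(d) = 0
P = 1260 (P = 12*((-10 + 15)*(6 + 15)) = 12*(5*21) = 12*105 = 1260)
F = 1260
(-2400 + F)*(I(-14) + 611) = (-2400 + 1260)*(0 + 611) = -1140*611 = -696540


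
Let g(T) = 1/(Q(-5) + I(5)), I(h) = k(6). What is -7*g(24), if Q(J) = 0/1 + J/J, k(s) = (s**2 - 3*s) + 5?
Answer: -7/24 ≈ -0.29167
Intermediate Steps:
k(s) = 5 + s**2 - 3*s
Q(J) = 1 (Q(J) = 0*1 + 1 = 0 + 1 = 1)
I(h) = 23 (I(h) = 5 + 6**2 - 3*6 = 5 + 36 - 18 = 23)
g(T) = 1/24 (g(T) = 1/(1 + 23) = 1/24)
-7*g(24) = -7*1/24 = -7/24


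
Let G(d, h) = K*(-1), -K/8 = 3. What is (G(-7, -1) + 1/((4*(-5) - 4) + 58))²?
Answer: 667489/1156 ≈ 577.41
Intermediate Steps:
K = -24 (K = -8*3 = -24)
G(d, h) = 24 (G(d, h) = -24*(-1) = 24)
(G(-7, -1) + 1/((4*(-5) - 4) + 58))² = (24 + 1/((4*(-5) - 4) + 58))² = (24 + 1/((-20 - 4) + 58))² = (24 + 1/(-24 + 58))² = (24 + 1/34)² = (817/34)² = 667489/1156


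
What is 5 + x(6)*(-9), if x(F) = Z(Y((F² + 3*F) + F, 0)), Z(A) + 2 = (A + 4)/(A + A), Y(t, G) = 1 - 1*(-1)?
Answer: 19/2 ≈ 9.5000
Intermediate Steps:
Y(t, G) = 2 (Y(t, G) = 1 + 1 = 2)
Z(A) = -2 + (4 + A)/(2*A) (Z(A) = -2 + (A + 4)/(A + A) = -2 + (4 + A)/((2*A)) = -2 + (4 + A)*(1/(2*A)) = -2 + (4 + A)/(2*A))
x(F) = -½ (x(F) = -3/2 + 2/2 = -3/2 + 2*(½) = -3/2 + 1 = -½)
5 + x(6)*(-9) = 5 - ½*(-9) = 5 + 9/2 = 19/2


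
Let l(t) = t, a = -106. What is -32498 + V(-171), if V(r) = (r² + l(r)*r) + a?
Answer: 25878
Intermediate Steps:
V(r) = -106 + 2*r² (V(r) = (r² + r*r) - 106 = (r² + r²) - 106 = 2*r² - 106 = -106 + 2*r²)
-32498 + V(-171) = -32498 + (-106 + 2*(-171)²) = -32498 + (-106 + 2*29241) = -32498 + (-106 + 58482) = -32498 + 58376 = 25878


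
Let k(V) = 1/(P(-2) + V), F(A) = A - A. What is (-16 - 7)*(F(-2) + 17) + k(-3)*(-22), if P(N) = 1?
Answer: -380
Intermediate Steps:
F(A) = 0
k(V) = 1/(1 + V)
(-16 - 7)*(F(-2) + 17) + k(-3)*(-22) = (-16 - 7)*(0 + 17) - 22/(1 - 3) = -23*17 - 22/(-2) = -391 - 1/2*(-22) = -391 + 11 = -380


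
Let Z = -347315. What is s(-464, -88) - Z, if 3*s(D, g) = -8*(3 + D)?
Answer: 1045633/3 ≈ 3.4854e+5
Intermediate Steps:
s(D, g) = -8 - 8*D/3 (s(D, g) = (-8*(3 + D))/3 = (-24 - 8*D)/3 = -8 - 8*D/3)
s(-464, -88) - Z = (-8 - 8/3*(-464)) - 1*(-347315) = (-8 + 3712/3) + 347315 = 3688/3 + 347315 = 1045633/3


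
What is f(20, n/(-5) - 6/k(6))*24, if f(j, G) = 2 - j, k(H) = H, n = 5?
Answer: -432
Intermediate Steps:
f(20, n/(-5) - 6/k(6))*24 = (2 - 1*20)*24 = (2 - 20)*24 = -18*24 = -432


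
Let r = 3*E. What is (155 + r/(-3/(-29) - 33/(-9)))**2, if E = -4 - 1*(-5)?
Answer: 2611312201/107584 ≈ 24272.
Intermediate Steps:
E = 1 (E = -4 + 5 = 1)
r = 3 (r = 3*1 = 3)
(155 + r/(-3/(-29) - 33/(-9)))**2 = (155 + 3/(-3/(-29) - 33/(-9)))**2 = (155 + 3/(-3*(-1/29) - 33*(-1/9)))**2 = (155 + 3/(3/29 + 11/3))**2 = (155 + 3/(328/87))**2 = (155 + 3*(87/328))**2 = (155 + 261/328)**2 = (51101/328)**2 = 2611312201/107584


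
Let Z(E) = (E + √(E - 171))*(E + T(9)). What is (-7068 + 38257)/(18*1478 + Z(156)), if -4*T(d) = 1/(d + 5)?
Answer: 1660700971552/2712603157877 - 15256411240*I*√15/8137809473631 ≈ 0.61222 - 0.0072609*I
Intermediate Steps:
T(d) = -1/(4*(5 + d)) (T(d) = -1/(4*(d + 5)) = -1/(4*(5 + d)))
Z(E) = (-1/56 + E)*(E + √(-171 + E)) (Z(E) = (E + √(E - 171))*(E - 1/(20 + 4*9)) = (E + √(-171 + E))*(E - 1/(20 + 36)) = (E + √(-171 + E))*(E - 1/56) = (E + √(-171 + E))*(-1/56 + E) = (-1/56 + E)*(E + √(-171 + E)))
(-7068 + 38257)/(18*1478 + Z(156)) = (-7068 + 38257)/(18*1478 + (156² - 1/56*156 - √(-171 + 156)/56 + 156*√(-171 + 156))) = 31189/(26604 + (24336 - 39/14 - I*√15/56 + 156*√(-15))) = 31189/(26604 + (24336 - 39/14 - I*√15/56 + 156*(I*√15))) = 31189/(26604 + (24336 - 39/14 - I*√15/56 + 156*I*√15)) = 31189/(26604 + (340665/14 + 8735*I*√15/56)) = 31189/(713121/14 + 8735*I*√15/56)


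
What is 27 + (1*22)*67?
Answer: 1501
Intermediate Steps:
27 + (1*22)*67 = 27 + 22*67 = 27 + 1474 = 1501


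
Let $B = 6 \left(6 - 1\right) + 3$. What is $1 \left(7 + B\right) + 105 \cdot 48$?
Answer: $5080$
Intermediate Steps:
$B = 33$ ($B = 6 \left(6 - 1\right) + 3 = 6 \cdot 5 + 3 = 30 + 3 = 33$)
$1 \left(7 + B\right) + 105 \cdot 48 = 1 \left(7 + 33\right) + 105 \cdot 48 = 1 \cdot 40 + 5040 = 40 + 5040 = 5080$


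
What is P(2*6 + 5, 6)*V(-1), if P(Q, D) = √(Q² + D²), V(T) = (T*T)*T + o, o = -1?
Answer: -10*√13 ≈ -36.056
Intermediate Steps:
V(T) = -1 + T³ (V(T) = (T*T)*T - 1 = T²*T - 1 = T³ - 1 = -1 + T³)
P(Q, D) = √(D² + Q²)
P(2*6 + 5, 6)*V(-1) = √(6² + (2*6 + 5)²)*(-1 + (-1)³) = √(36 + (12 + 5)²)*(-1 - 1) = √(36 + 17²)*(-2) = √(36 + 289)*(-2) = √325*(-2) = (5*√13)*(-2) = -10*√13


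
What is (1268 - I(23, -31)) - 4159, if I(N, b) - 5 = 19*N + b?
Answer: -3302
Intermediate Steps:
I(N, b) = 5 + b + 19*N (I(N, b) = 5 + (19*N + b) = 5 + (b + 19*N) = 5 + b + 19*N)
(1268 - I(23, -31)) - 4159 = (1268 - (5 - 31 + 19*23)) - 4159 = (1268 - (5 - 31 + 437)) - 4159 = (1268 - 1*411) - 4159 = (1268 - 411) - 4159 = 857 - 4159 = -3302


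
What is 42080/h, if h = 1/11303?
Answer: 475630240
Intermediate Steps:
h = 1/11303 ≈ 8.8472e-5
42080/h = 42080/(1/11303) = 42080*11303 = 475630240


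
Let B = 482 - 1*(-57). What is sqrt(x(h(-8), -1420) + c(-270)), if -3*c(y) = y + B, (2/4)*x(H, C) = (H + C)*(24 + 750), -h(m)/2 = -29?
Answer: I*sqrt(18976191)/3 ≈ 1452.1*I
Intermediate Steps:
B = 539 (B = 482 + 57 = 539)
h(m) = 58 (h(m) = -2*(-29) = 58)
x(H, C) = 1548*C + 1548*H (x(H, C) = 2*((H + C)*(24 + 750)) = 2*((C + H)*774) = 2*(774*C + 774*H) = 1548*C + 1548*H)
c(y) = -539/3 - y/3 (c(y) = -(y + 539)/3 = -(539 + y)/3 = -539/3 - y/3)
sqrt(x(h(-8), -1420) + c(-270)) = sqrt((1548*(-1420) + 1548*58) + (-539/3 - 1/3*(-270))) = sqrt((-2198160 + 89784) + (-539/3 + 90)) = sqrt(-2108376 - 269/3) = sqrt(-6325397/3) = I*sqrt(18976191)/3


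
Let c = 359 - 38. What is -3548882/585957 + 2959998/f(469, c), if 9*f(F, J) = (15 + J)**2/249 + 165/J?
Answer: 138617072992885196/2362103412873 ≈ 58684.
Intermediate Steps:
c = 321
f(F, J) = (15 + J)**2/2241 + 55/(3*J) (f(F, J) = ((15 + J)**2/249 + 165/J)/9 = (165/J + (15 + J)**2/249)/9 = (15 + J)**2/2241 + 55/(3*J))
-3548882/585957 + 2959998/f(469, c) = -3548882/585957 + 2959998/(((1/2241)*(41085 + 321*(15 + 321)**2)/321)) = -3548882*1/585957 + 2959998/(((1/2241)*(1/321)*(41085 + 321*336**2))) = -3548882/585957 + 2959998/(((1/2241)*(1/321)*(41085 + 321*112896))) = -3548882/585957 + 2959998/(((1/2241)*(1/321)*(41085 + 36239616))) = -3548882/585957 + 2959998/(((1/2241)*(1/321)*36280701)) = -3548882/585957 + 2959998/(4031189/79929) = -3548882/585957 + 2959998*(79929/4031189) = -3548882/585957 + 236589680142/4031189 = 138617072992885196/2362103412873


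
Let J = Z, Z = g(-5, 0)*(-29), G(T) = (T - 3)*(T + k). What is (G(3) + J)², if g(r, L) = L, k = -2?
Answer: 0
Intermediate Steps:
G(T) = (-3 + T)*(-2 + T) (G(T) = (T - 3)*(T - 2) = (-3 + T)*(-2 + T))
Z = 0 (Z = 0*(-29) = 0)
J = 0
(G(3) + J)² = ((6 + 3² - 5*3) + 0)² = ((6 + 9 - 15) + 0)² = (0 + 0)² = 0² = 0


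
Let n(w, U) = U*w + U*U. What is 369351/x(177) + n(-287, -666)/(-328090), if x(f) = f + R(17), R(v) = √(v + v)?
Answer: 2142906254352/1026757655 - 369351*√34/31295 ≈ 2018.2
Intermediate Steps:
R(v) = √2*√v (R(v) = √(2*v) = √2*√v)
x(f) = f + √34 (x(f) = f + √2*√17 = f + √34)
n(w, U) = U² + U*w (n(w, U) = U*w + U² = U² + U*w)
369351/x(177) + n(-287, -666)/(-328090) = 369351/(177 + √34) - 666*(-666 - 287)/(-328090) = 369351/(177 + √34) - 666*(-953)*(-1/328090) = 369351/(177 + √34) + 634698*(-1/328090) = 369351/(177 + √34) - 317349/164045 = -317349/164045 + 369351/(177 + √34)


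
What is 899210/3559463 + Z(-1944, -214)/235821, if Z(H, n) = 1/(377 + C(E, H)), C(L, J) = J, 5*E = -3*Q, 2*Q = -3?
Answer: 332286422850007/1315333726500741 ≈ 0.25262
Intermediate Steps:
Q = -3/2 (Q = (1/2)*(-3) = -3/2 ≈ -1.5000)
E = 9/10 (E = (-3*(-3/2))/5 = (1/5)*(9/2) = 9/10 ≈ 0.90000)
Z(H, n) = 1/(377 + H)
899210/3559463 + Z(-1944, -214)/235821 = 899210/3559463 + 1/((377 - 1944)*235821) = 899210*(1/3559463) + (1/235821)/(-1567) = 899210/3559463 - 1/1567*1/235821 = 899210/3559463 - 1/369531507 = 332286422850007/1315333726500741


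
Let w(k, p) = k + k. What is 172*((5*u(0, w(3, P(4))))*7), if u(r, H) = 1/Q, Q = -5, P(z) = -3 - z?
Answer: -1204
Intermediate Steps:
w(k, p) = 2*k
u(r, H) = -⅕ (u(r, H) = 1/(-5) = -⅕)
172*((5*u(0, w(3, P(4))))*7) = 172*((5*(-⅕))*7) = 172*(-1*7) = 172*(-7) = -1204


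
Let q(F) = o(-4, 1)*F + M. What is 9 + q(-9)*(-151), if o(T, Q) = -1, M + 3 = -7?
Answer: 160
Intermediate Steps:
M = -10 (M = -3 - 7 = -10)
q(F) = -10 - F (q(F) = -F - 10 = -10 - F)
9 + q(-9)*(-151) = 9 + (-10 - 1*(-9))*(-151) = 9 + (-10 + 9)*(-151) = 9 - 1*(-151) = 9 + 151 = 160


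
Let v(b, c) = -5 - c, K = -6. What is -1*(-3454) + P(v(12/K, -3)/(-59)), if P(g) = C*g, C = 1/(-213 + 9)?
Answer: 20786171/6018 ≈ 3454.0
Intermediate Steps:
C = -1/204 (C = 1/(-204) = -1/204 ≈ -0.0049020)
P(g) = -g/204
-1*(-3454) + P(v(12/K, -3)/(-59)) = -1*(-3454) - (-5 - 1*(-3))/(204*(-59)) = 3454 - (-5 + 3)*(-1)/(204*59) = 3454 - (-1)*(-1)/(102*59) = 3454 - 1/204*2/59 = 3454 - 1/6018 = 20786171/6018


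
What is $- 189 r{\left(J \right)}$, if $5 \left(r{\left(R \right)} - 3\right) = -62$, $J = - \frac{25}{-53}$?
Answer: $\frac{8883}{5} \approx 1776.6$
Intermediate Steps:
$J = \frac{25}{53}$ ($J = \left(-25\right) \left(- \frac{1}{53}\right) = \frac{25}{53} \approx 0.4717$)
$r{\left(R \right)} = - \frac{47}{5}$ ($r{\left(R \right)} = 3 + \frac{1}{5} \left(-62\right) = 3 - \frac{62}{5} = - \frac{47}{5}$)
$- 189 r{\left(J \right)} = \left(-189\right) \left(- \frac{47}{5}\right) = \frac{8883}{5}$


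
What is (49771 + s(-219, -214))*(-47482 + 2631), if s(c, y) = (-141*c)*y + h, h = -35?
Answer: 294149452870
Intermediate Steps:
s(c, y) = -35 - 141*c*y (s(c, y) = (-141*c)*y - 35 = -141*c*y - 35 = -35 - 141*c*y)
(49771 + s(-219, -214))*(-47482 + 2631) = (49771 + (-35 - 141*(-219)*(-214)))*(-47482 + 2631) = (49771 + (-35 - 6608106))*(-44851) = (49771 - 6608141)*(-44851) = -6558370*(-44851) = 294149452870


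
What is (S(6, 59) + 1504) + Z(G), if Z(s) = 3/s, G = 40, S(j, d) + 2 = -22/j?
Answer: 179809/120 ≈ 1498.4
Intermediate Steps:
S(j, d) = -2 - 22/j
(S(6, 59) + 1504) + Z(G) = ((-2 - 22/6) + 1504) + 3/40 = ((-2 - 22*1/6) + 1504) + 3*(1/40) = ((-2 - 11/3) + 1504) + 3/40 = (-17/3 + 1504) + 3/40 = 4495/3 + 3/40 = 179809/120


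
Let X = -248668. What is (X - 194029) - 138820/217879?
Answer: -96454518483/217879 ≈ -4.4270e+5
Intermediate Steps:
(X - 194029) - 138820/217879 = (-248668 - 194029) - 138820/217879 = -442697 - 138820*1/217879 = -442697 - 138820/217879 = -96454518483/217879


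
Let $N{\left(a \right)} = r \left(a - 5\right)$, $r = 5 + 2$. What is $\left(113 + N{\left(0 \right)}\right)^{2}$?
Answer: $6084$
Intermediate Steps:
$r = 7$
$N{\left(a \right)} = -35 + 7 a$ ($N{\left(a \right)} = 7 \left(a - 5\right) = 7 \left(-5 + a\right) = -35 + 7 a$)
$\left(113 + N{\left(0 \right)}\right)^{2} = \left(113 + \left(-35 + 7 \cdot 0\right)\right)^{2} = \left(113 + \left(-35 + 0\right)\right)^{2} = \left(113 - 35\right)^{2} = 78^{2} = 6084$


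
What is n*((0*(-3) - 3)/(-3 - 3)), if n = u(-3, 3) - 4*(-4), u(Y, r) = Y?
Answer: 13/2 ≈ 6.5000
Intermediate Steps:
n = 13 (n = -3 - 4*(-4) = -3 + 16 = 13)
n*((0*(-3) - 3)/(-3 - 3)) = 13*((0*(-3) - 3)/(-3 - 3)) = 13*((0 - 3)/(-6)) = 13*(-3*(-⅙)) = 13*(½) = 13/2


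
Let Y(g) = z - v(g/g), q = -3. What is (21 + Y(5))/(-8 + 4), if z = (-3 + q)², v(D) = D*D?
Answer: -14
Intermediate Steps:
v(D) = D²
z = 36 (z = (-3 - 3)² = (-6)² = 36)
Y(g) = 35 (Y(g) = 36 - (g/g)² = 36 - 1*1² = 36 - 1*1 = 36 - 1 = 35)
(21 + Y(5))/(-8 + 4) = (21 + 35)/(-8 + 4) = 56/(-4) = -¼*56 = -14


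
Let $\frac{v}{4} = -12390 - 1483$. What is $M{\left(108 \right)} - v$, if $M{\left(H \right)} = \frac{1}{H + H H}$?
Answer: $\frac{653251825}{11772} \approx 55492.0$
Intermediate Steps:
$M{\left(H \right)} = \frac{1}{H + H^{2}}$
$v = -55492$ ($v = 4 \left(-12390 - 1483\right) = 4 \left(-13873\right) = -55492$)
$M{\left(108 \right)} - v = \frac{1}{108 \left(1 + 108\right)} - -55492 = \frac{1}{108 \cdot 109} + 55492 = \frac{1}{108} \cdot \frac{1}{109} + 55492 = \frac{1}{11772} + 55492 = \frac{653251825}{11772}$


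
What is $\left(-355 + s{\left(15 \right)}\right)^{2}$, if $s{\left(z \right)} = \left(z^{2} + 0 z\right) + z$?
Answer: $13225$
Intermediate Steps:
$s{\left(z \right)} = z + z^{2}$ ($s{\left(z \right)} = \left(z^{2} + 0\right) + z = z^{2} + z = z + z^{2}$)
$\left(-355 + s{\left(15 \right)}\right)^{2} = \left(-355 + 15 \left(1 + 15\right)\right)^{2} = \left(-355 + 15 \cdot 16\right)^{2} = \left(-355 + 240\right)^{2} = \left(-115\right)^{2} = 13225$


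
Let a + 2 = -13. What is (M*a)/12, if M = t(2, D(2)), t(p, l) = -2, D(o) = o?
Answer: 5/2 ≈ 2.5000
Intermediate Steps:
a = -15 (a = -2 - 13 = -15)
M = -2
(M*a)/12 = -2*(-15)/12 = 30*(1/12) = 5/2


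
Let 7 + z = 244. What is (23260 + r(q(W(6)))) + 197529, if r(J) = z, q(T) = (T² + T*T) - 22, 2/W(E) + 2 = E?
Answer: 221026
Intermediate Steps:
W(E) = 2/(-2 + E)
q(T) = -22 + 2*T² (q(T) = (T² + T²) - 22 = 2*T² - 22 = -22 + 2*T²)
z = 237 (z = -7 + 244 = 237)
r(J) = 237
(23260 + r(q(W(6)))) + 197529 = (23260 + 237) + 197529 = 23497 + 197529 = 221026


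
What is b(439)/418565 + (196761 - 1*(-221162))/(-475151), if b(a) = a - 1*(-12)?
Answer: -174713647394/198881578315 ≈ -0.87848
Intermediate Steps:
b(a) = 12 + a (b(a) = a + 12 = 12 + a)
b(439)/418565 + (196761 - 1*(-221162))/(-475151) = (12 + 439)/418565 + (196761 - 1*(-221162))/(-475151) = 451*(1/418565) + (196761 + 221162)*(-1/475151) = 451/418565 + 417923*(-1/475151) = 451/418565 - 417923/475151 = -174713647394/198881578315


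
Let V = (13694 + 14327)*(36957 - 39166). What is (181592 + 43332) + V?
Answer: -61673465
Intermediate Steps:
V = -61898389 (V = 28021*(-2209) = -61898389)
(181592 + 43332) + V = (181592 + 43332) - 61898389 = 224924 - 61898389 = -61673465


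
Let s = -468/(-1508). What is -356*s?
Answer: -3204/29 ≈ -110.48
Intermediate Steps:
s = 9/29 (s = -468*(-1/1508) = 9/29 ≈ 0.31034)
-356*s = -356*9/29 = -3204/29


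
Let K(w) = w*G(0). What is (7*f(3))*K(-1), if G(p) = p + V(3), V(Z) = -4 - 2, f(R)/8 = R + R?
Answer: 2016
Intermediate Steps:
f(R) = 16*R (f(R) = 8*(R + R) = 8*(2*R) = 16*R)
V(Z) = -6
G(p) = -6 + p (G(p) = p - 6 = -6 + p)
K(w) = -6*w (K(w) = w*(-6 + 0) = w*(-6) = -6*w)
(7*f(3))*K(-1) = (7*(16*3))*(-6*(-1)) = (7*48)*6 = 336*6 = 2016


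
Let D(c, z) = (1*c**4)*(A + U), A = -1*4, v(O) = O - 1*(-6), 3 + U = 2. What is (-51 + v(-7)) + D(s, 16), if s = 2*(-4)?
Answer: -20532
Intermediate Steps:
U = -1 (U = -3 + 2 = -1)
v(O) = 6 + O (v(O) = O + 6 = 6 + O)
A = -4
s = -8
D(c, z) = -5*c**4 (D(c, z) = (1*c**4)*(-4 - 1) = c**4*(-5) = -5*c**4)
(-51 + v(-7)) + D(s, 16) = (-51 + (6 - 7)) - 5*(-8)**4 = (-51 - 1) - 5*4096 = -52 - 20480 = -20532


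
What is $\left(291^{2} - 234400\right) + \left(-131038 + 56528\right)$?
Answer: $-224229$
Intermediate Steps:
$\left(291^{2} - 234400\right) + \left(-131038 + 56528\right) = \left(84681 - 234400\right) - 74510 = -149719 - 74510 = -224229$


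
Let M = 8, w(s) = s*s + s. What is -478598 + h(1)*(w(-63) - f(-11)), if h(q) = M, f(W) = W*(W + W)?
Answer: -449286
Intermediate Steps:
w(s) = s + s² (w(s) = s² + s = s + s²)
f(W) = 2*W² (f(W) = W*(2*W) = 2*W²)
h(q) = 8
-478598 + h(1)*(w(-63) - f(-11)) = -478598 + 8*(-63*(1 - 63) - 2*(-11)²) = -478598 + 8*(-63*(-62) - 2*121) = -478598 + 8*(3906 - 1*242) = -478598 + 8*(3906 - 242) = -478598 + 8*3664 = -478598 + 29312 = -449286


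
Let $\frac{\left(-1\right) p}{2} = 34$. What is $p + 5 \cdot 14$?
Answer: $2$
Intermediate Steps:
$p = -68$ ($p = \left(-2\right) 34 = -68$)
$p + 5 \cdot 14 = -68 + 5 \cdot 14 = -68 + 70 = 2$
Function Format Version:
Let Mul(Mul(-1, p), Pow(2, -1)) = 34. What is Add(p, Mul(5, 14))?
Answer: 2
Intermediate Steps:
p = -68 (p = Mul(-2, 34) = -68)
Add(p, Mul(5, 14)) = Add(-68, Mul(5, 14)) = Add(-68, 70) = 2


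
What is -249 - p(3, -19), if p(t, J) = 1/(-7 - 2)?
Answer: -2240/9 ≈ -248.89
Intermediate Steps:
p(t, J) = -⅑ (p(t, J) = 1/(-9) = -⅑)
-249 - p(3, -19) = -249 - 1*(-⅑) = -249 + ⅑ = -2240/9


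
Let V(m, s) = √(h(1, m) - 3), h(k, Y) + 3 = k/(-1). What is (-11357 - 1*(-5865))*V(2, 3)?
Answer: -5492*I*√7 ≈ -14530.0*I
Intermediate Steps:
h(k, Y) = -3 - k (h(k, Y) = -3 + k/(-1) = -3 + k*(-1) = -3 - k)
V(m, s) = I*√7 (V(m, s) = √((-3 - 1*1) - 3) = √((-3 - 1) - 3) = √(-4 - 3) = √(-7) = I*√7)
(-11357 - 1*(-5865))*V(2, 3) = (-11357 - 1*(-5865))*(I*√7) = (-11357 + 5865)*(I*√7) = -5492*I*√7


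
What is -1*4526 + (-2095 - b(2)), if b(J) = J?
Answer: -6623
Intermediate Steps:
-1*4526 + (-2095 - b(2)) = -1*4526 + (-2095 - 1*2) = -4526 + (-2095 - 2) = -4526 - 2097 = -6623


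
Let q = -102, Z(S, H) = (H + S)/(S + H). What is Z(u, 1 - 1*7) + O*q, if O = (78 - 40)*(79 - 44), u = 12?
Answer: -135659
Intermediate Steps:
Z(S, H) = 1 (Z(S, H) = (H + S)/(H + S) = 1)
O = 1330 (O = 38*35 = 1330)
Z(u, 1 - 1*7) + O*q = 1 + 1330*(-102) = 1 - 135660 = -135659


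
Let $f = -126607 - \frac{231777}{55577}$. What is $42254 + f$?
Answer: $- \frac{4688318458}{55577} \approx -84357.0$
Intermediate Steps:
$f = - \frac{7036669016}{55577}$ ($f = -126607 - 231777 \cdot \frac{1}{55577} = -126607 - \frac{231777}{55577} = - \frac{7036669016}{55577} \approx -1.2661 \cdot 10^{5}$)
$42254 + f = 42254 - \frac{7036669016}{55577} = - \frac{4688318458}{55577}$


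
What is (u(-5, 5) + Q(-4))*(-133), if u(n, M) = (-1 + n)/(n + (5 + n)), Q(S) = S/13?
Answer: -7714/65 ≈ -118.68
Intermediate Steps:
Q(S) = S/13 (Q(S) = S*(1/13) = S/13)
u(n, M) = (-1 + n)/(5 + 2*n)
(u(-5, 5) + Q(-4))*(-133) = ((-1 - 5)/(5 + 2*(-5)) + (1/13)*(-4))*(-133) = (-6/(5 - 10) - 4/13)*(-133) = (-6/(-5) - 4/13)*(-133) = (-⅕*(-6) - 4/13)*(-133) = (6/5 - 4/13)*(-133) = (58/65)*(-133) = -7714/65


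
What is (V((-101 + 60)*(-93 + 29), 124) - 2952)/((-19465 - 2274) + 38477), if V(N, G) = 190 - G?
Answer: -1443/8369 ≈ -0.17242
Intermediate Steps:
(V((-101 + 60)*(-93 + 29), 124) - 2952)/((-19465 - 2274) + 38477) = ((190 - 1*124) - 2952)/((-19465 - 2274) + 38477) = ((190 - 124) - 2952)/(-21739 + 38477) = (66 - 2952)/16738 = -2886*1/16738 = -1443/8369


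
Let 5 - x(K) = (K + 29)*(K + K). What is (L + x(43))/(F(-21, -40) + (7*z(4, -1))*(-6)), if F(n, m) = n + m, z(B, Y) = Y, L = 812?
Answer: 5375/19 ≈ 282.89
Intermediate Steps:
x(K) = 5 - 2*K*(29 + K) (x(K) = 5 - (K + 29)*(K + K) = 5 - (29 + K)*2*K = 5 - 2*K*(29 + K))
F(n, m) = m + n
(L + x(43))/(F(-21, -40) + (7*z(4, -1))*(-6)) = (812 + (5 - 58*43 - 2*43²))/((-40 - 21) + (7*(-1))*(-6)) = (812 + (5 - 2494 - 2*1849))/(-61 - 7*(-6)) = (812 + (5 - 2494 - 3698))/(-61 + 42) = (812 - 6187)/(-19) = -5375*(-1/19) = 5375/19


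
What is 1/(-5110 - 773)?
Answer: -1/5883 ≈ -0.00016998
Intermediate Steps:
1/(-5110 - 773) = 1/(-5883) = -1/5883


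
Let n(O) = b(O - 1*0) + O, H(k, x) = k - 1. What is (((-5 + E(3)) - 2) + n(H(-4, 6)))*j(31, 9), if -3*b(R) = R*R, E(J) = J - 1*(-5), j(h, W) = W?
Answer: -111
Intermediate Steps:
E(J) = 5 + J (E(J) = J + 5 = 5 + J)
b(R) = -R²/3 (b(R) = -R*R/3 = -R²/3)
H(k, x) = -1 + k
n(O) = O - O²/3 (n(O) = -(O - 1*0)²/3 + O = -(O + 0)²/3 + O = -O²/3 + O = O - O²/3)
(((-5 + E(3)) - 2) + n(H(-4, 6)))*j(31, 9) = (((-5 + (5 + 3)) - 2) + (-1 - 4)*(3 - (-1 - 4))/3)*9 = (((-5 + 8) - 2) + (⅓)*(-5)*(3 - 1*(-5)))*9 = ((3 - 2) + (⅓)*(-5)*(3 + 5))*9 = (1 + (⅓)*(-5)*8)*9 = (1 - 40/3)*9 = -37/3*9 = -111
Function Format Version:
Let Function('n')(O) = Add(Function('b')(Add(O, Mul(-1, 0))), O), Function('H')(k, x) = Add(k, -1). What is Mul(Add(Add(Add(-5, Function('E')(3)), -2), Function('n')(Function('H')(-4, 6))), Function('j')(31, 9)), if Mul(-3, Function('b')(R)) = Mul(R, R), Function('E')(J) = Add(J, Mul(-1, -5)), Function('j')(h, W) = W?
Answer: -111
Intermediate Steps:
Function('E')(J) = Add(5, J) (Function('E')(J) = Add(J, 5) = Add(5, J))
Function('b')(R) = Mul(Rational(-1, 3), Pow(R, 2)) (Function('b')(R) = Mul(Rational(-1, 3), Mul(R, R)) = Mul(Rational(-1, 3), Pow(R, 2)))
Function('H')(k, x) = Add(-1, k)
Function('n')(O) = Add(O, Mul(Rational(-1, 3), Pow(O, 2))) (Function('n')(O) = Add(Mul(Rational(-1, 3), Pow(Add(O, Mul(-1, 0)), 2)), O) = Add(Mul(Rational(-1, 3), Pow(Add(O, 0), 2)), O) = Add(Mul(Rational(-1, 3), Pow(O, 2)), O) = Add(O, Mul(Rational(-1, 3), Pow(O, 2))))
Mul(Add(Add(Add(-5, Function('E')(3)), -2), Function('n')(Function('H')(-4, 6))), Function('j')(31, 9)) = Mul(Add(Add(Add(-5, Add(5, 3)), -2), Mul(Rational(1, 3), Add(-1, -4), Add(3, Mul(-1, Add(-1, -4))))), 9) = Mul(Add(Add(Add(-5, 8), -2), Mul(Rational(1, 3), -5, Add(3, Mul(-1, -5)))), 9) = Mul(Add(Add(3, -2), Mul(Rational(1, 3), -5, Add(3, 5))), 9) = Mul(Add(1, Mul(Rational(1, 3), -5, 8)), 9) = Mul(Add(1, Rational(-40, 3)), 9) = Mul(Rational(-37, 3), 9) = -111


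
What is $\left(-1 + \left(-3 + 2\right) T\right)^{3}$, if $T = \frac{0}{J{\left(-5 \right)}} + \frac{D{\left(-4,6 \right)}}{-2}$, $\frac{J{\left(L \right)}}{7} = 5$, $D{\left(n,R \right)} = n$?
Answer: $-27$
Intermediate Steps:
$J{\left(L \right)} = 35$ ($J{\left(L \right)} = 7 \cdot 5 = 35$)
$T = 2$ ($T = \frac{0}{35} - \frac{4}{-2} = 0 \cdot \frac{1}{35} - -2 = 0 + 2 = 2$)
$\left(-1 + \left(-3 + 2\right) T\right)^{3} = \left(-1 + \left(-3 + 2\right) 2\right)^{3} = \left(-1 - 2\right)^{3} = \left(-3\right)^{3} = -27$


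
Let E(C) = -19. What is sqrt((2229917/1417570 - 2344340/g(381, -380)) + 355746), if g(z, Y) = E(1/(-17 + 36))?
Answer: sqrt(7093442269637547010)/3847690 ≈ 692.20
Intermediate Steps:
g(z, Y) = -19
sqrt((2229917/1417570 - 2344340/g(381, -380)) + 355746) = sqrt((2229917/1417570 - 2344340/(-19)) + 355746) = sqrt((2229917*(1/1417570) - 2344340*(-1/19)) + 355746) = sqrt((2229917/1417570 + 2344340/19) + 355746) = sqrt(3323308422223/26933830 + 355746) = sqrt(12904910709403/26933830) = sqrt(7093442269637547010)/3847690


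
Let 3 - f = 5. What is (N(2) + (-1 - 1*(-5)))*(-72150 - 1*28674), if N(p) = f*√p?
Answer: -403296 + 201648*√2 ≈ -1.1812e+5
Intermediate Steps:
f = -2 (f = 3 - 1*5 = 3 - 5 = -2)
N(p) = -2*√p
(N(2) + (-1 - 1*(-5)))*(-72150 - 1*28674) = (-2*√2 + (-1 - 1*(-5)))*(-72150 - 1*28674) = (-2*√2 + (-1 + 5))*(-72150 - 28674) = (-2*√2 + 4)*(-100824) = (4 - 2*√2)*(-100824) = -403296 + 201648*√2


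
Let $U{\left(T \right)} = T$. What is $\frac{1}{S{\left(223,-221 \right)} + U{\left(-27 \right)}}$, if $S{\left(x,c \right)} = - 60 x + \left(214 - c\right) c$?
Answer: $- \frac{1}{109542} \approx -9.1289 \cdot 10^{-6}$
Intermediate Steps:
$S{\left(x,c \right)} = - 60 x + c \left(214 - c\right)$
$\frac{1}{S{\left(223,-221 \right)} + U{\left(-27 \right)}} = \frac{1}{\left(- \left(-221\right)^{2} - 13380 + 214 \left(-221\right)\right) - 27} = \frac{1}{\left(\left(-1\right) 48841 - 13380 - 47294\right) - 27} = \frac{1}{\left(-48841 - 13380 - 47294\right) - 27} = \frac{1}{-109515 - 27} = \frac{1}{-109542} = - \frac{1}{109542}$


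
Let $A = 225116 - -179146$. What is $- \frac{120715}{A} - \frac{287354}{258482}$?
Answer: $- \frac{1991472397}{1412087166} \approx -1.4103$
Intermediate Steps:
$A = 404262$ ($A = 225116 + 179146 = 404262$)
$- \frac{120715}{A} - \frac{287354}{258482} = - \frac{120715}{404262} - \frac{287354}{258482} = \left(-120715\right) \frac{1}{404262} - \frac{143677}{129241} = - \frac{120715}{404262} - \frac{143677}{129241} = - \frac{1991472397}{1412087166}$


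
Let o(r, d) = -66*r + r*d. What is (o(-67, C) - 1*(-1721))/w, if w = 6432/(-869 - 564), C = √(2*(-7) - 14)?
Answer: -8802919/6432 + 1433*I*√7/48 ≈ -1368.6 + 78.987*I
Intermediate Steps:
C = 2*I*√7 (C = √(-14 - 14) = √(-28) = 2*I*√7 ≈ 5.2915*I)
o(r, d) = -66*r + d*r
w = -6432/1433 (w = 6432/(-1433) = 6432*(-1/1433) = -6432/1433 ≈ -4.4885)
(o(-67, C) - 1*(-1721))/w = (-67*(-66 + 2*I*√7) - 1*(-1721))/(-6432/1433) = ((4422 - 134*I*√7) + 1721)*(-1433/6432) = (6143 - 134*I*√7)*(-1433/6432) = -8802919/6432 + 1433*I*√7/48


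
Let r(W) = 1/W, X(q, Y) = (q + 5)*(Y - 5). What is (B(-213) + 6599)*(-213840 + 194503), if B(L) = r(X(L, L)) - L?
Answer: -5972876932873/45344 ≈ -1.3172e+8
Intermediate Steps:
X(q, Y) = (-5 + Y)*(5 + q) (X(q, Y) = (5 + q)*(-5 + Y) = (-5 + Y)*(5 + q))
B(L) = 1/(-25 + L²) - L (B(L) = 1/(-25 - 5*L + 5*L + L*L) - L = 1/(-25 - 5*L + 5*L + L²) - L = 1/(-25 + L²) - L)
(B(-213) + 6599)*(-213840 + 194503) = ((1 - 1*(-213)*(-25 + (-213)²))/(-25 + (-213)²) + 6599)*(-213840 + 194503) = ((1 - 1*(-213)*(-25 + 45369))/(-25 + 45369) + 6599)*(-19337) = ((1 - 1*(-213)*45344)/45344 + 6599)*(-19337) = ((1 + 9658272)/45344 + 6599)*(-19337) = ((1/45344)*9658273 + 6599)*(-19337) = (9658273/45344 + 6599)*(-19337) = (308883329/45344)*(-19337) = -5972876932873/45344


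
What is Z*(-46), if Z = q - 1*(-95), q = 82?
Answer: -8142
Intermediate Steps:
Z = 177 (Z = 82 - 1*(-95) = 82 + 95 = 177)
Z*(-46) = 177*(-46) = -8142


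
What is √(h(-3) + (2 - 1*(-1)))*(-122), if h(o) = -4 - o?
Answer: -122*√2 ≈ -172.53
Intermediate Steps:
√(h(-3) + (2 - 1*(-1)))*(-122) = √((-4 - 1*(-3)) + (2 - 1*(-1)))*(-122) = √((-4 + 3) + (2 + 1))*(-122) = √(-1 + 3)*(-122) = √2*(-122) = -122*√2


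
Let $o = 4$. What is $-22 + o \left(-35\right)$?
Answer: $-162$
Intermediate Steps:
$-22 + o \left(-35\right) = -22 + 4 \left(-35\right) = -22 - 140 = -162$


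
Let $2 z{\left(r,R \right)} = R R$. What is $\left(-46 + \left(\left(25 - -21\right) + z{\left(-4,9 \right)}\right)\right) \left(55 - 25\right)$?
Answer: $1215$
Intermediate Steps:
$z{\left(r,R \right)} = \frac{R^{2}}{2}$ ($z{\left(r,R \right)} = \frac{R R}{2} = \frac{R^{2}}{2}$)
$\left(-46 + \left(\left(25 - -21\right) + z{\left(-4,9 \right)}\right)\right) \left(55 - 25\right) = \left(-46 + \left(\left(25 - -21\right) + \frac{9^{2}}{2}\right)\right) \left(55 - 25\right) = \left(-46 + \left(\left(25 + 21\right) + \frac{1}{2} \cdot 81\right)\right) \left(55 - 25\right) = \left(-46 + \left(46 + \frac{81}{2}\right)\right) 30 = \left(-46 + \frac{173}{2}\right) 30 = \frac{81}{2} \cdot 30 = 1215$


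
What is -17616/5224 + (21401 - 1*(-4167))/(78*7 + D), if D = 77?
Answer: 15324058/406819 ≈ 37.668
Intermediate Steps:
-17616/5224 + (21401 - 1*(-4167))/(78*7 + D) = -17616/5224 + (21401 - 1*(-4167))/(78*7 + 77) = -17616*1/5224 + (21401 + 4167)/(546 + 77) = -2202/653 + 25568/623 = 15324058/406819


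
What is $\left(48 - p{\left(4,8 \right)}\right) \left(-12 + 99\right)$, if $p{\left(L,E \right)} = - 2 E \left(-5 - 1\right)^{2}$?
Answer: $54288$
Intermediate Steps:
$p{\left(L,E \right)} = - 72 E$ ($p{\left(L,E \right)} = - 2 E \left(-6\right)^{2} = - 2 E 36 = - 72 E$)
$\left(48 - p{\left(4,8 \right)}\right) \left(-12 + 99\right) = \left(48 - \left(-72\right) 8\right) \left(-12 + 99\right) = \left(48 - -576\right) 87 = \left(48 + 576\right) 87 = 624 \cdot 87 = 54288$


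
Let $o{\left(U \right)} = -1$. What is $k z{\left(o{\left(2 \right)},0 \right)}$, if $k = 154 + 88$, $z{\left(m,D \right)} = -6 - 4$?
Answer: $-2420$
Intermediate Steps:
$z{\left(m,D \right)} = -10$
$k = 242$
$k z{\left(o{\left(2 \right)},0 \right)} = 242 \left(-10\right) = -2420$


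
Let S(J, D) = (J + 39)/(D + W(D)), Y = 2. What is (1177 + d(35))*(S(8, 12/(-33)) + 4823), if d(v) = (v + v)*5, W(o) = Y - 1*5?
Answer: 271705218/37 ≈ 7.3434e+6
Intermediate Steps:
W(o) = -3 (W(o) = 2 - 1*5 = 2 - 5 = -3)
d(v) = 10*v (d(v) = (2*v)*5 = 10*v)
S(J, D) = (39 + J)/(-3 + D) (S(J, D) = (J + 39)/(D - 3) = (39 + J)/(-3 + D))
(1177 + d(35))*(S(8, 12/(-33)) + 4823) = (1177 + 10*35)*((39 + 8)/(-3 + 12/(-33)) + 4823) = (1177 + 350)*(47/(-3 + 12*(-1/33)) + 4823) = 1527*(47/(-3 - 4/11) + 4823) = 1527*(47/(-37/11) + 4823) = 1527*(-11/37*47 + 4823) = 1527*(-517/37 + 4823) = 1527*(177934/37) = 271705218/37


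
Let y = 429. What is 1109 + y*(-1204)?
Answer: -515407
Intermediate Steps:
1109 + y*(-1204) = 1109 + 429*(-1204) = 1109 - 516516 = -515407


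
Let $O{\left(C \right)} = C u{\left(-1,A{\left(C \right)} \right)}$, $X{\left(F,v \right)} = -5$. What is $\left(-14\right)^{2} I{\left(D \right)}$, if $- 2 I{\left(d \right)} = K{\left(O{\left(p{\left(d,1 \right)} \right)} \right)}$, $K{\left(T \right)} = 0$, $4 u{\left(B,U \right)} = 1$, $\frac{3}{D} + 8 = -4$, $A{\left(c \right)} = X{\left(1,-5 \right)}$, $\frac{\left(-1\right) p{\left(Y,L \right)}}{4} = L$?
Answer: $0$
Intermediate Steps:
$p{\left(Y,L \right)} = - 4 L$
$A{\left(c \right)} = -5$
$D = - \frac{1}{4}$ ($D = \frac{3}{-8 - 4} = \frac{3}{-12} = 3 \left(- \frac{1}{12}\right) = - \frac{1}{4} \approx -0.25$)
$u{\left(B,U \right)} = \frac{1}{4}$ ($u{\left(B,U \right)} = \frac{1}{4} \cdot 1 = \frac{1}{4}$)
$O{\left(C \right)} = \frac{C}{4}$ ($O{\left(C \right)} = C \frac{1}{4} = \frac{C}{4}$)
$I{\left(d \right)} = 0$ ($I{\left(d \right)} = \left(- \frac{1}{2}\right) 0 = 0$)
$\left(-14\right)^{2} I{\left(D \right)} = \left(-14\right)^{2} \cdot 0 = 196 \cdot 0 = 0$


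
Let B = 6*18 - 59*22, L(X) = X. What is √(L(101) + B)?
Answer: 33*I ≈ 33.0*I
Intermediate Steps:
B = -1190 (B = 108 - 1298 = -1190)
√(L(101) + B) = √(101 - 1190) = √(-1089) = 33*I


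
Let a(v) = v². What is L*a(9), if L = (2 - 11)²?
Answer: 6561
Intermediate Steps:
L = 81 (L = (-9)² = 81)
L*a(9) = 81*9² = 81*81 = 6561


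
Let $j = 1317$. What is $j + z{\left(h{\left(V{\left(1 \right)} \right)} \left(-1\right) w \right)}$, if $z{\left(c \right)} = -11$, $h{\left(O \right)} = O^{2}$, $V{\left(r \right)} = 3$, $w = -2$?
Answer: $1306$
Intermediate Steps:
$j + z{\left(h{\left(V{\left(1 \right)} \right)} \left(-1\right) w \right)} = 1317 - 11 = 1306$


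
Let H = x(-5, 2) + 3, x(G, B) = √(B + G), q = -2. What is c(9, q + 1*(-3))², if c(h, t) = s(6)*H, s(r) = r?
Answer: 216 + 216*I*√3 ≈ 216.0 + 374.12*I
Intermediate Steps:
H = 3 + I*√3 (H = √(2 - 5) + 3 = √(-3) + 3 = I*√3 + 3 = 3 + I*√3 ≈ 3.0 + 1.732*I)
c(h, t) = 18 + 6*I*√3 (c(h, t) = 6*(3 + I*√3) = 18 + 6*I*√3)
c(9, q + 1*(-3))² = (18 + 6*I*√3)²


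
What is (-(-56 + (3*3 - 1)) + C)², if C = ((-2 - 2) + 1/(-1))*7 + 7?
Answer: 400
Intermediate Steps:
C = -28 (C = (-4 + 1*(-1))*7 + 7 = (-4 - 1)*7 + 7 = -5*7 + 7 = -35 + 7 = -28)
(-(-56 + (3*3 - 1)) + C)² = (-(-56 + (3*3 - 1)) - 28)² = (-(-56 + (9 - 1)) - 28)² = (-(-56 + 8) - 28)² = (-1*(-48) - 28)² = (48 - 28)² = 20² = 400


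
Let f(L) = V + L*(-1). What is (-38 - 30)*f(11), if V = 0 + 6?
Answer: 340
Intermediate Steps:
V = 6
f(L) = 6 - L (f(L) = 6 + L*(-1) = 6 - L)
(-38 - 30)*f(11) = (-38 - 30)*(6 - 1*11) = -68*(6 - 11) = -68*(-5) = 340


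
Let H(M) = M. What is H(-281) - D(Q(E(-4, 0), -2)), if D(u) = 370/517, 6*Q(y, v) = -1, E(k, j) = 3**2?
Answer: -145647/517 ≈ -281.72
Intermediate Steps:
E(k, j) = 9
Q(y, v) = -1/6 (Q(y, v) = (1/6)*(-1) = -1/6)
D(u) = 370/517 (D(u) = 370*(1/517) = 370/517)
H(-281) - D(Q(E(-4, 0), -2)) = -281 - 1*370/517 = -281 - 370/517 = -145647/517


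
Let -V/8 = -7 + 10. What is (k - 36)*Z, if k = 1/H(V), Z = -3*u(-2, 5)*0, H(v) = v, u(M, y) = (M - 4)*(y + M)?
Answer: 0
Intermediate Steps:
u(M, y) = (-4 + M)*(M + y)
V = -24 (V = -8*(-7 + 10) = -8*3 = -24)
Z = 0 (Z = -3*((-2)**2 - 4*(-2) - 4*5 - 2*5)*0 = -3*(4 + 8 - 20 - 10)*0 = -3*(-18)*0 = 54*0 = 0)
k = -1/24 (k = 1/(-24) = -1/24 ≈ -0.041667)
(k - 36)*Z = (-1/24 - 36)*0 = -865/24*0 = 0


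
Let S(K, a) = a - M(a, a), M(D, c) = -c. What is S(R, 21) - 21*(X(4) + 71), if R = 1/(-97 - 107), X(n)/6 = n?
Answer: -1953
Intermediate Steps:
X(n) = 6*n
R = -1/204 (R = 1/(-204) = -1/204 ≈ -0.0049020)
S(K, a) = 2*a (S(K, a) = a - (-1)*a = a + a = 2*a)
S(R, 21) - 21*(X(4) + 71) = 2*21 - 21*(6*4 + 71) = 42 - 21*(24 + 71) = 42 - 21*95 = 42 - 1*1995 = 42 - 1995 = -1953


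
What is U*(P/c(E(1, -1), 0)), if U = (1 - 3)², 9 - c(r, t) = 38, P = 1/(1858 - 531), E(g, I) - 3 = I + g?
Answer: -4/38483 ≈ -0.00010394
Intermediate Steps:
E(g, I) = 3 + I + g (E(g, I) = 3 + (I + g) = 3 + I + g)
P = 1/1327 ≈ 0.00075358
c(r, t) = -29 (c(r, t) = 9 - 1*38 = 9 - 38 = -29)
U = 4 (U = (-2)² = 4)
U*(P/c(E(1, -1), 0)) = 4*((1/1327)/(-29)) = 4*((1/1327)*(-1/29)) = 4*(-1/38483) = -4/38483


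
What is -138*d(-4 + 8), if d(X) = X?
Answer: -552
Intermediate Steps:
-138*d(-4 + 8) = -138*(-4 + 8) = -138*4 = -552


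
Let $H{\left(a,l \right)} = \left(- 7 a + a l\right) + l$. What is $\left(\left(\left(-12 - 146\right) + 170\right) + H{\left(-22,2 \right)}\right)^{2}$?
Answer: $15376$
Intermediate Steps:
$H{\left(a,l \right)} = l - 7 a + a l$
$\left(\left(\left(-12 - 146\right) + 170\right) + H{\left(-22,2 \right)}\right)^{2} = \left(\left(\left(-12 - 146\right) + 170\right) - -112\right)^{2} = \left(\left(-158 + 170\right) + \left(2 + 154 - 44\right)\right)^{2} = \left(12 + 112\right)^{2} = 124^{2} = 15376$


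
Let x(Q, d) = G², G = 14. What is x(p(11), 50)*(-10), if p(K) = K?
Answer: -1960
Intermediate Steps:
x(Q, d) = 196 (x(Q, d) = 14² = 196)
x(p(11), 50)*(-10) = 196*(-10) = -1960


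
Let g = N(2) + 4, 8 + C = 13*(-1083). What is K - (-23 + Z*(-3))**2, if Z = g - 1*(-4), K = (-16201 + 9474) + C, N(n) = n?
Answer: -23623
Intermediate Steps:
C = -14087 (C = -8 + 13*(-1083) = -8 - 14079 = -14087)
K = -20814 (K = (-16201 + 9474) - 14087 = -6727 - 14087 = -20814)
g = 6 (g = 2 + 4 = 6)
Z = 10 (Z = 6 - 1*(-4) = 6 + 4 = 10)
K - (-23 + Z*(-3))**2 = -20814 - (-23 + 10*(-3))**2 = -20814 - (-23 - 30)**2 = -20814 - 1*(-53)**2 = -20814 - 1*2809 = -20814 - 2809 = -23623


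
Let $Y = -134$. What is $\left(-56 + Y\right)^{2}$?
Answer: $36100$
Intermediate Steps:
$\left(-56 + Y\right)^{2} = \left(-56 - 134\right)^{2} = \left(-190\right)^{2} = 36100$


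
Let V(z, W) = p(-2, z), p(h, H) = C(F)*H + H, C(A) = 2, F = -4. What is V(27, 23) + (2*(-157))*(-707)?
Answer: 222079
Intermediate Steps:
p(h, H) = 3*H (p(h, H) = 2*H + H = 3*H)
V(z, W) = 3*z
V(27, 23) + (2*(-157))*(-707) = 3*27 + (2*(-157))*(-707) = 81 - 314*(-707) = 81 + 221998 = 222079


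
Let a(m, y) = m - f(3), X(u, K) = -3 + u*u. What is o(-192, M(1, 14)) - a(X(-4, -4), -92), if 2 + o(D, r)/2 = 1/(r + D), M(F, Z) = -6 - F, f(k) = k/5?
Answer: -16328/995 ≈ -16.410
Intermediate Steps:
X(u, K) = -3 + u²
f(k) = k/5 (f(k) = k*(⅕) = k/5)
o(D, r) = -4 + 2/(D + r) (o(D, r) = -4 + 2/(r + D) = -4 + 2/(D + r))
a(m, y) = -⅗ + m (a(m, y) = m - 3/5 = m - 1*⅗ = m - ⅗ = -⅗ + m)
o(-192, M(1, 14)) - a(X(-4, -4), -92) = 2*(1 - 2*(-192) - 2*(-6 - 1*1))/(-192 + (-6 - 1*1)) - (-⅗ + (-3 + (-4)²)) = 2*(1 + 384 - 2*(-6 - 1))/(-192 + (-6 - 1)) - (-⅗ + (-3 + 16)) = 2*(1 + 384 - 2*(-7))/(-192 - 7) - (-⅗ + 13) = 2*(1 + 384 + 14)/(-199) - 1*62/5 = 2*(-1/199)*399 - 62/5 = -798/199 - 62/5 = -16328/995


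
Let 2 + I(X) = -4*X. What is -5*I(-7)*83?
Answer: -10790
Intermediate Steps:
I(X) = -2 - 4*X
-5*I(-7)*83 = -5*(-2 - 4*(-7))*83 = -5*(-2 + 28)*83 = -5*26*83 = -130*83 = -10790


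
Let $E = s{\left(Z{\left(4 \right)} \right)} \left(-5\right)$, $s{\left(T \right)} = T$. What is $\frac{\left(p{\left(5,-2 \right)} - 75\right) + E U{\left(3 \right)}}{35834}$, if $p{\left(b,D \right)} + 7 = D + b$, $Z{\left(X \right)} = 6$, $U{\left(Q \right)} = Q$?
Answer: $- \frac{169}{35834} \approx -0.0047162$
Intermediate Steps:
$p{\left(b,D \right)} = -7 + D + b$ ($p{\left(b,D \right)} = -7 + \left(D + b\right) = -7 + D + b$)
$E = -30$ ($E = 6 \left(-5\right) = -30$)
$\frac{\left(p{\left(5,-2 \right)} - 75\right) + E U{\left(3 \right)}}{35834} = \frac{\left(\left(-7 - 2 + 5\right) - 75\right) - 90}{35834} = \left(\left(-4 - 75\right) - 90\right) \frac{1}{35834} = \left(-79 - 90\right) \frac{1}{35834} = \left(-169\right) \frac{1}{35834} = - \frac{169}{35834}$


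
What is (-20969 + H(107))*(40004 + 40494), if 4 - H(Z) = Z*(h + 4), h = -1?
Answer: -1713480428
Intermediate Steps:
H(Z) = 4 - 3*Z (H(Z) = 4 - Z*(-1 + 4) = 4 - Z*3 = 4 - 3*Z)
(-20969 + H(107))*(40004 + 40494) = (-20969 + (4 - 3*107))*(40004 + 40494) = (-20969 + (4 - 321))*80498 = (-20969 - 317)*80498 = -21286*80498 = -1713480428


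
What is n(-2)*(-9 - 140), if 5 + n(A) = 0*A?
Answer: 745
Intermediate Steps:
n(A) = -5 (n(A) = -5 + 0*A = -5 + 0 = -5)
n(-2)*(-9 - 140) = -5*(-9 - 140) = -5*(-149) = 745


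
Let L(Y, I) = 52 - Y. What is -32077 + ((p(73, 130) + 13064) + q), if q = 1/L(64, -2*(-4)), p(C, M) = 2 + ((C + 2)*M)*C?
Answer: 8312867/12 ≈ 6.9274e+5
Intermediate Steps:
p(C, M) = 2 + C*M*(2 + C) (p(C, M) = 2 + ((2 + C)*M)*C = 2 + (M*(2 + C))*C = 2 + C*M*(2 + C))
q = -1/12 (q = 1/(52 - 1*64) = 1/(52 - 64) = 1/(-12) = -1/12 ≈ -0.083333)
-32077 + ((p(73, 130) + 13064) + q) = -32077 + (((2 + 130*73² + 2*73*130) + 13064) - 1/12) = -32077 + (((2 + 130*5329 + 18980) + 13064) - 1/12) = -32077 + (((2 + 692770 + 18980) + 13064) - 1/12) = -32077 + ((711752 + 13064) - 1/12) = -32077 + (724816 - 1/12) = -32077 + 8697791/12 = 8312867/12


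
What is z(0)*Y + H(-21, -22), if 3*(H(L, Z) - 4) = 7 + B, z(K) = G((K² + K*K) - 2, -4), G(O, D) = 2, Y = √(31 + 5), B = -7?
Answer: 16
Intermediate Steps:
Y = 6 (Y = √36 = 6)
z(K) = 2
H(L, Z) = 4 (H(L, Z) = 4 + (7 - 7)/3 = 4 + (⅓)*0 = 4 + 0 = 4)
z(0)*Y + H(-21, -22) = 2*6 + 4 = 12 + 4 = 16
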